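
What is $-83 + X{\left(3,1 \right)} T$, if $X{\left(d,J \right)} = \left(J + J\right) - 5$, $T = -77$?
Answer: $148$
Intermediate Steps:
$X{\left(d,J \right)} = -5 + 2 J$ ($X{\left(d,J \right)} = 2 J - 5 = -5 + 2 J$)
$-83 + X{\left(3,1 \right)} T = -83 + \left(-5 + 2 \cdot 1\right) \left(-77\right) = -83 + \left(-5 + 2\right) \left(-77\right) = -83 - -231 = -83 + 231 = 148$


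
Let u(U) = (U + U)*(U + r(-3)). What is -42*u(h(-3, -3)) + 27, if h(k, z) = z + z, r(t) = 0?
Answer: -2997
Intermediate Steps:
h(k, z) = 2*z
u(U) = 2*U² (u(U) = (U + U)*(U + 0) = (2*U)*U = 2*U²)
-42*u(h(-3, -3)) + 27 = -84*(2*(-3))² + 27 = -84*(-6)² + 27 = -84*36 + 27 = -42*72 + 27 = -3024 + 27 = -2997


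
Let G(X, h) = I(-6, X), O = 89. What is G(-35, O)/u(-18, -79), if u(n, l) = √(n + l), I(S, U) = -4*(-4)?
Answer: -16*I*√97/97 ≈ -1.6246*I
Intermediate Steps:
I(S, U) = 16
G(X, h) = 16
u(n, l) = √(l + n)
G(-35, O)/u(-18, -79) = 16/(√(-79 - 18)) = 16/(√(-97)) = 16/((I*√97)) = 16*(-I*√97/97) = -16*I*√97/97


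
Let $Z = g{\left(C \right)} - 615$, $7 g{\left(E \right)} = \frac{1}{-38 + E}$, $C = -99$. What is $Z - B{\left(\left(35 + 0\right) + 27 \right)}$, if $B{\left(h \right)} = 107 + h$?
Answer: $- \frac{751857}{959} \approx -784.0$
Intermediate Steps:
$g{\left(E \right)} = \frac{1}{7 \left(-38 + E\right)}$
$Z = - \frac{589786}{959}$ ($Z = \frac{1}{7 \left(-38 - 99\right)} - 615 = \frac{1}{7 \left(-137\right)} - 615 = \frac{1}{7} \left(- \frac{1}{137}\right) - 615 = - \frac{1}{959} - 615 = - \frac{589786}{959} \approx -615.0$)
$Z - B{\left(\left(35 + 0\right) + 27 \right)} = - \frac{589786}{959} - \left(107 + \left(\left(35 + 0\right) + 27\right)\right) = - \frac{589786}{959} - \left(107 + \left(35 + 27\right)\right) = - \frac{589786}{959} - \left(107 + 62\right) = - \frac{589786}{959} - 169 = - \frac{751857}{959}$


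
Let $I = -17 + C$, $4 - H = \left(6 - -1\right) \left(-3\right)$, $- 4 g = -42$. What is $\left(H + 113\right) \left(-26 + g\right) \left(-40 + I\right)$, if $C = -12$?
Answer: $147591$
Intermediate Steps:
$g = \frac{21}{2}$ ($g = \left(- \frac{1}{4}\right) \left(-42\right) = \frac{21}{2} \approx 10.5$)
$H = 25$ ($H = 4 - \left(6 - -1\right) \left(-3\right) = 4 - \left(6 + 1\right) \left(-3\right) = 4 - 7 \left(-3\right) = 4 - -21 = 4 + 21 = 25$)
$I = -29$ ($I = -17 - 12 = -29$)
$\left(H + 113\right) \left(-26 + g\right) \left(-40 + I\right) = \left(25 + 113\right) \left(-26 + \frac{21}{2}\right) \left(-40 - 29\right) = 138 \left(\left(- \frac{31}{2}\right) \left(-69\right)\right) = 138 \cdot \frac{2139}{2} = 147591$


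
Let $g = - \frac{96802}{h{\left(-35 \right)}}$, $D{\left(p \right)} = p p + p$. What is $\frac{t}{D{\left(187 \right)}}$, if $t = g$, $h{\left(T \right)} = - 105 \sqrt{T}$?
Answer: $- \frac{48401 i \sqrt{35}}{64599150} \approx - 0.0044326 i$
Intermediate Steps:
$D{\left(p \right)} = p + p^{2}$ ($D{\left(p \right)} = p^{2} + p = p + p^{2}$)
$g = - \frac{96802 i \sqrt{35}}{3675}$ ($g = - \frac{96802}{\left(-105\right) \sqrt{-35}} = - \frac{96802}{\left(-105\right) i \sqrt{35}} = - 96802 \frac{i \sqrt{35}}{3675} = - \frac{96802 i \sqrt{35}}{3675} \approx - 155.83 i$)
$t = - \frac{96802 i \sqrt{35}}{3675} \approx - 155.83 i$
$\frac{t}{D{\left(187 \right)}} = \frac{\left(- \frac{96802}{3675}\right) i \sqrt{35}}{187 \left(1 + 187\right)} = \frac{\left(- \frac{96802}{3675}\right) i \sqrt{35}}{187 \cdot 188} = \frac{\left(- \frac{96802}{3675}\right) i \sqrt{35}}{35156} = - \frac{96802 i \sqrt{35}}{3675} \cdot \frac{1}{35156} = - \frac{48401 i \sqrt{35}}{64599150}$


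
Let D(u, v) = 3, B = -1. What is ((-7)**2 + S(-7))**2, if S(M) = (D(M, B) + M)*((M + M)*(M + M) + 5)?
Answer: 570025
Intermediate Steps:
S(M) = (3 + M)*(5 + 4*M**2) (S(M) = (3 + M)*((M + M)*(M + M) + 5) = (3 + M)*((2*M)*(2*M) + 5) = (3 + M)*(4*M**2 + 5) = (3 + M)*(5 + 4*M**2))
((-7)**2 + S(-7))**2 = ((-7)**2 + (15 + 4*(-7)**3 + 5*(-7) + 12*(-7)**2))**2 = (49 + (15 + 4*(-343) - 35 + 12*49))**2 = (49 + (15 - 1372 - 35 + 588))**2 = (49 - 804)**2 = (-755)**2 = 570025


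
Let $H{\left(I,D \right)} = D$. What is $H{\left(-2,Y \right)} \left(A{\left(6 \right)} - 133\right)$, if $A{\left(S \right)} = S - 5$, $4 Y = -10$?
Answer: $330$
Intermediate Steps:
$Y = - \frac{5}{2}$ ($Y = \frac{1}{4} \left(-10\right) = - \frac{5}{2} \approx -2.5$)
$A{\left(S \right)} = -5 + S$ ($A{\left(S \right)} = S - 5 = -5 + S$)
$H{\left(-2,Y \right)} \left(A{\left(6 \right)} - 133\right) = - \frac{5 \left(\left(-5 + 6\right) - 133\right)}{2} = - \frac{5 \left(1 - 133\right)}{2} = \left(- \frac{5}{2}\right) \left(-132\right) = 330$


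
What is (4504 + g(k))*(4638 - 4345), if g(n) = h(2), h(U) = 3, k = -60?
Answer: 1320551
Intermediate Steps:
g(n) = 3
(4504 + g(k))*(4638 - 4345) = (4504 + 3)*(4638 - 4345) = 4507*293 = 1320551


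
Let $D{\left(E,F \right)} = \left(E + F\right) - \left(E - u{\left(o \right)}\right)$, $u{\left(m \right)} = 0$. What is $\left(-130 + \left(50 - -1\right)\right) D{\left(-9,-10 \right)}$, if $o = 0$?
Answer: $790$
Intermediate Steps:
$D{\left(E,F \right)} = F$ ($D{\left(E,F \right)} = \left(E + F\right) + \left(0 - E\right) = \left(E + F\right) - E = F$)
$\left(-130 + \left(50 - -1\right)\right) D{\left(-9,-10 \right)} = \left(-130 + \left(50 - -1\right)\right) \left(-10\right) = \left(-130 + \left(50 + 1\right)\right) \left(-10\right) = \left(-130 + 51\right) \left(-10\right) = \left(-79\right) \left(-10\right) = 790$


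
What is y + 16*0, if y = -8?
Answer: -8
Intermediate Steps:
y + 16*0 = -8 + 16*0 = -8 + 0 = -8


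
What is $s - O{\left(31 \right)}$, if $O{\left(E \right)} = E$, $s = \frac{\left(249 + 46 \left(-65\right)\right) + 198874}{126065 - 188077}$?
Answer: $- \frac{2118505}{62012} \approx -34.163$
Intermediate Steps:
$s = - \frac{196133}{62012}$ ($s = \frac{\left(249 - 2990\right) + 198874}{-62012} = \left(-2741 + 198874\right) \left(- \frac{1}{62012}\right) = 196133 \left(- \frac{1}{62012}\right) = - \frac{196133}{62012} \approx -3.1628$)
$s - O{\left(31 \right)} = - \frac{196133}{62012} - 31 = - \frac{2118505}{62012}$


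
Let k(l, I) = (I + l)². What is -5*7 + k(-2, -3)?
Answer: -10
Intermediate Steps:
-5*7 + k(-2, -3) = -5*7 + (-3 - 2)² = -35 + (-5)² = -35 + 25 = -10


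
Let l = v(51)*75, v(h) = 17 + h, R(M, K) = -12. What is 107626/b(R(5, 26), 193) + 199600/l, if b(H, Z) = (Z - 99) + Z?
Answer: 6061778/14637 ≈ 414.14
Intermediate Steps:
l = 5100 (l = (17 + 51)*75 = 68*75 = 5100)
b(H, Z) = -99 + 2*Z (b(H, Z) = (-99 + Z) + Z = -99 + 2*Z)
107626/b(R(5, 26), 193) + 199600/l = 107626/(-99 + 2*193) + 199600/5100 = 107626/(-99 + 386) + 199600*(1/5100) = 107626/287 + 1996/51 = 6061778/14637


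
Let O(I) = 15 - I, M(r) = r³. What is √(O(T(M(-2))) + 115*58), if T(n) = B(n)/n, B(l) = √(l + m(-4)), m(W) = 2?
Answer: √(106960 + 2*I*√6)/4 ≈ 81.762 + 0.0018724*I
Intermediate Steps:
B(l) = √(2 + l) (B(l) = √(l + 2) = √(2 + l))
T(n) = √(2 + n)/n
√(O(T(M(-2))) + 115*58) = √((15 - √(2 + (-2)³)/((-2)³)) + 115*58) = √((15 - √(2 - 8)/(-8)) + 6670) = √((15 - (-1)*√(-6)/8) + 6670) = √((15 - (-1)*I*√6/8) + 6670) = √((15 + I*√6/8) + 6670) = √(6685 + I*√6/8)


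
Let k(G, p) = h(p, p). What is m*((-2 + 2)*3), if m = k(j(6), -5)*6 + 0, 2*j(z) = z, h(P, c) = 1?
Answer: 0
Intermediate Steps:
j(z) = z/2
k(G, p) = 1
m = 6 (m = 1*6 + 0 = 6 + 0 = 6)
m*((-2 + 2)*3) = 6*((-2 + 2)*3) = 6*(0*3) = 6*0 = 0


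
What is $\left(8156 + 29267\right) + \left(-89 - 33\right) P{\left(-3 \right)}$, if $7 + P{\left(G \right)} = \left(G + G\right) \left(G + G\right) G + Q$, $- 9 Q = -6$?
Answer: $\frac{154115}{3} \approx 51372.0$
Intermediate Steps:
$Q = \frac{2}{3}$ ($Q = \left(- \frac{1}{9}\right) \left(-6\right) = \frac{2}{3} \approx 0.66667$)
$P{\left(G \right)} = - \frac{19}{3} + 4 G^{3}$ ($P{\left(G \right)} = -7 + \left(\left(G + G\right) \left(G + G\right) G + \frac{2}{3}\right) = -7 + \left(2 G 2 G G + \frac{2}{3}\right) = -7 + \left(4 G^{2} G + \frac{2}{3}\right) = -7 + \left(4 G^{3} + \frac{2}{3}\right) = -7 + \left(\frac{2}{3} + 4 G^{3}\right) = - \frac{19}{3} + 4 G^{3}$)
$\left(8156 + 29267\right) + \left(-89 - 33\right) P{\left(-3 \right)} = \left(8156 + 29267\right) + \left(-89 - 33\right) \left(- \frac{19}{3} + 4 \left(-3\right)^{3}\right) = 37423 - 122 \left(- \frac{19}{3} + 4 \left(-27\right)\right) = 37423 - 122 \left(- \frac{19}{3} - 108\right) = 37423 - - \frac{41846}{3} = 37423 + \frac{41846}{3} = \frac{154115}{3}$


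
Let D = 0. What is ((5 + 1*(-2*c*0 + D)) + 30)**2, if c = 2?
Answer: 1225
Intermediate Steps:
((5 + 1*(-2*c*0 + D)) + 30)**2 = ((5 + 1*(-4*0 + 0)) + 30)**2 = ((5 + 1*(-2*0 + 0)) + 30)**2 = ((5 + 1*(0 + 0)) + 30)**2 = ((5 + 1*0) + 30)**2 = ((5 + 0) + 30)**2 = (5 + 30)**2 = 35**2 = 1225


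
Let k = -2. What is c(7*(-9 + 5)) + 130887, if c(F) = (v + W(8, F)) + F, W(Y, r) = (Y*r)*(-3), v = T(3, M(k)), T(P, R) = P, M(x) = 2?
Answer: 131534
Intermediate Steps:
v = 3
W(Y, r) = -3*Y*r
c(F) = 3 - 23*F (c(F) = (3 - 3*8*F) + F = (3 - 24*F) + F = 3 - 23*F)
c(7*(-9 + 5)) + 130887 = (3 - 161*(-9 + 5)) + 130887 = (3 - 161*(-4)) + 130887 = (3 - 23*(-28)) + 130887 = (3 + 644) + 130887 = 647 + 130887 = 131534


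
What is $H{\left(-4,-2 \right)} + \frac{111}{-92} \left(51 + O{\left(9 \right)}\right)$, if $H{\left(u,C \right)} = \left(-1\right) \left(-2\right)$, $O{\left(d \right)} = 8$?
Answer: $- \frac{6365}{92} \approx -69.185$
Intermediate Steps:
$H{\left(u,C \right)} = 2$
$H{\left(-4,-2 \right)} + \frac{111}{-92} \left(51 + O{\left(9 \right)}\right) = 2 + \frac{111}{-92} \left(51 + 8\right) = 2 + 111 \left(- \frac{1}{92}\right) 59 = 2 - \frac{6549}{92} = - \frac{6365}{92}$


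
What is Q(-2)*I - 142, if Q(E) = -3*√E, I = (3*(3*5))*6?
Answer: -142 - 810*I*√2 ≈ -142.0 - 1145.5*I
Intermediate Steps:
I = 270 (I = (3*15)*6 = 45*6 = 270)
Q(-2)*I - 142 = -3*I*√2*270 - 142 = -810*I*√2 - 142 = -142 - 810*I*√2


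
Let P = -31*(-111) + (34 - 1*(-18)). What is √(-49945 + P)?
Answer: 14*I*√237 ≈ 215.53*I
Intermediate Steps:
P = 3493 (P = 3441 + (34 + 18) = 3441 + 52 = 3493)
√(-49945 + P) = √(-49945 + 3493) = √(-46452) = 14*I*√237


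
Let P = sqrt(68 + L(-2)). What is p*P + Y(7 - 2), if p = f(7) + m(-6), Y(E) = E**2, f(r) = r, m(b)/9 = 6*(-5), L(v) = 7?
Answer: 25 - 1315*sqrt(3) ≈ -2252.6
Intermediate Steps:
P = 5*sqrt(3) (P = sqrt(68 + 7) = sqrt(75) = 5*sqrt(3) ≈ 8.6602)
m(b) = -270 (m(b) = 9*(6*(-5)) = 9*(-30) = -270)
p = -263 (p = 7 - 270 = -263)
p*P + Y(7 - 2) = -1315*sqrt(3) + (7 - 2)**2 = -1315*sqrt(3) + 5**2 = -1315*sqrt(3) + 25 = 25 - 1315*sqrt(3)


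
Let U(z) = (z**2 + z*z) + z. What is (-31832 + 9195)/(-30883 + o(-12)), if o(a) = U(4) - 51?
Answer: 22637/30898 ≈ 0.73264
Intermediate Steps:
U(z) = z + 2*z**2 (U(z) = (z**2 + z**2) + z = 2*z**2 + z = z + 2*z**2)
o(a) = -15 (o(a) = 4*(1 + 2*4) - 51 = 4*(1 + 8) - 51 = 4*9 - 51 = 36 - 51 = -15)
(-31832 + 9195)/(-30883 + o(-12)) = (-31832 + 9195)/(-30883 - 15) = -22637/(-30898) = -22637*(-1/30898) = 22637/30898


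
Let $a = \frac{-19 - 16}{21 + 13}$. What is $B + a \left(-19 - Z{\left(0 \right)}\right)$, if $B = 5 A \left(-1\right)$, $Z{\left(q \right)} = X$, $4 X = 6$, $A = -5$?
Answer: $\frac{3135}{68} \approx 46.103$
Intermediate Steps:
$X = \frac{3}{2}$ ($X = \frac{1}{4} \cdot 6 = \frac{3}{2} \approx 1.5$)
$Z{\left(q \right)} = \frac{3}{2}$
$a = - \frac{35}{34} \approx -1.0294$
$B = 25$ ($B = 5 \left(-5\right) \left(-1\right) = \left(-25\right) \left(-1\right) = 25$)
$B + a \left(-19 - Z{\left(0 \right)}\right) = 25 - \frac{35 \left(-19 - \frac{3}{2}\right)}{34} = 25 - - \frac{1435}{68} = 25 + \frac{1435}{68} = \frac{3135}{68}$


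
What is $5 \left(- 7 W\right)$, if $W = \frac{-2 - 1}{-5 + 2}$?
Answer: $-35$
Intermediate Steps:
$W = 1$ ($W = - \frac{3}{-3} = \left(-3\right) \left(- \frac{1}{3}\right) = 1$)
$5 \left(- 7 W\right) = 5 \left(\left(-7\right) 1\right) = 5 \left(-7\right) = -35$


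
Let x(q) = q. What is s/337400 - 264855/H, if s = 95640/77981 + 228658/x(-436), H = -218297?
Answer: 1517200946306995987/1252097473816092400 ≈ 1.2117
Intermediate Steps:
s = -8894640229/16999858 (s = 95640/77981 + 228658/(-436) = 95640*(1/77981) + 228658*(-1/436) = 95640/77981 - 114329/218 = -8894640229/16999858 ≈ -523.22)
s/337400 - 264855/H = -8894640229/16999858/337400 - 264855/(-218297) = -8894640229/16999858*1/337400 - 264855*(-1/218297) = -8894640229/5735752089200 + 264855/218297 = 1517200946306995987/1252097473816092400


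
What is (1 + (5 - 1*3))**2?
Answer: 9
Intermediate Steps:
(1 + (5 - 1*3))**2 = (1 + (5 - 3))**2 = (1 + 2)**2 = 3**2 = 9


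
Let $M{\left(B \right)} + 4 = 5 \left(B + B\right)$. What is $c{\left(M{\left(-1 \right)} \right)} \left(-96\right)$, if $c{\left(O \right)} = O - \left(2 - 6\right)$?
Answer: $960$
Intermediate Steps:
$M{\left(B \right)} = -4 + 10 B$ ($M{\left(B \right)} = -4 + 5 \left(B + B\right) = -4 + 5 \cdot 2 B = -4 + 10 B$)
$c{\left(O \right)} = 4 + O$ ($c{\left(O \right)} = O - \left(2 - 6\right) = O - -4 = O + 4 = 4 + O$)
$c{\left(M{\left(-1 \right)} \right)} \left(-96\right) = \left(4 + \left(-4 + 10 \left(-1\right)\right)\right) \left(-96\right) = \left(4 - 14\right) \left(-96\right) = \left(-10\right) \left(-96\right) = 960$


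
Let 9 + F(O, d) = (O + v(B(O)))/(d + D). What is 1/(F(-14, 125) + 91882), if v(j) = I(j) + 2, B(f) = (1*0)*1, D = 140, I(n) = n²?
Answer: 265/24346333 ≈ 1.0885e-5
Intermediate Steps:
B(f) = 0 (B(f) = 0*1 = 0)
v(j) = 2 + j² (v(j) = j² + 2 = 2 + j²)
F(O, d) = -9 + (2 + O)/(140 + d) (F(O, d) = -9 + (O + (2 + 0²))/(d + 140) = -9 + (O + (2 + 0))/(140 + d) = -9 + (O + 2)/(140 + d) = -9 + (2 + O)/(140 + d))
1/(F(-14, 125) + 91882) = 1/((-1258 - 14 - 9*125)/(140 + 125) + 91882) = 1/((-1258 - 14 - 1125)/265 + 91882) = 1/((1/265)*(-2397) + 91882) = 1/(-2397/265 + 91882) = 1/(24346333/265) = 265/24346333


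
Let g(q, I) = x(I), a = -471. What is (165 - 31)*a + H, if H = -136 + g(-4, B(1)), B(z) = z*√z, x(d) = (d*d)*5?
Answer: -63245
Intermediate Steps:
x(d) = 5*d² (x(d) = d²*5 = 5*d²)
B(z) = z^(3/2)
g(q, I) = 5*I²
H = -131 (H = -136 + 5*(1^(3/2))² = -136 + 5*1² = -136 + 5*1 = -136 + 5 = -131)
(165 - 31)*a + H = (165 - 31)*(-471) - 131 = 134*(-471) - 131 = -63114 - 131 = -63245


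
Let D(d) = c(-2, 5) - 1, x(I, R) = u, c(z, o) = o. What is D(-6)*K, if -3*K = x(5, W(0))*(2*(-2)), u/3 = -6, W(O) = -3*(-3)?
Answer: -96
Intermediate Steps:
W(O) = 9
u = -18 (u = 3*(-6) = -18)
x(I, R) = -18
K = -24 (K = -(-6)*2*(-2) = -(-6)*(-4) = -⅓*72 = -24)
D(d) = 4 (D(d) = 5 - 1 = 4)
D(-6)*K = 4*(-24) = -96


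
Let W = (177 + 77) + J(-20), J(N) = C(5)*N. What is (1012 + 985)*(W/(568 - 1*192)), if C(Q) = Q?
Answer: 153769/188 ≈ 817.92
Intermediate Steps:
J(N) = 5*N
W = 154 (W = (177 + 77) + 5*(-20) = 254 - 100 = 154)
(1012 + 985)*(W/(568 - 1*192)) = (1012 + 985)*(154/(568 - 1*192)) = 1997*(154/(568 - 192)) = 1997*(154/376) = 1997*(154*(1/376)) = 1997*(77/188) = 153769/188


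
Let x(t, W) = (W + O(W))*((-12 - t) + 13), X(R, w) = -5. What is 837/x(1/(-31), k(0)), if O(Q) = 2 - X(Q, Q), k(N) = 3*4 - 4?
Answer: 8649/160 ≈ 54.056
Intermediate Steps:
k(N) = 8 (k(N) = 12 - 4 = 8)
O(Q) = 7 (O(Q) = 2 - 1*(-5) = 2 + 5 = 7)
x(t, W) = (1 - t)*(7 + W) (x(t, W) = (W + 7)*((-12 - t) + 13) = (7 + W)*(1 - t) = (1 - t)*(7 + W))
837/x(1/(-31), k(0)) = 837/(7 + 8 - 7/(-31) - 1*8/(-31)) = 837/(7 + 8 - 7*(-1/31) - 1*8*(-1/31)) = 837/(7 + 8 + 7/31 + 8/31) = 837/(480/31) = 837*(31/480) = 8649/160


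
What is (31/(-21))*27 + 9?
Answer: -216/7 ≈ -30.857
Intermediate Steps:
(31/(-21))*27 + 9 = (31*(-1/21))*27 + 9 = -31/21*27 + 9 = -279/7 + 9 = -216/7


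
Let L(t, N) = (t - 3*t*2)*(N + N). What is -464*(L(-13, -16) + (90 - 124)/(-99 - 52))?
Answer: 145717344/151 ≈ 9.6502e+5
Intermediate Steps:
L(t, N) = -10*N*t (L(t, N) = (t - 6*t)*(2*N) = (-5*t)*(2*N) = -10*N*t)
-464*(L(-13, -16) + (90 - 124)/(-99 - 52)) = -464*(-10*(-16)*(-13) + (90 - 124)/(-99 - 52)) = -464*(-2080 - 34/(-151)) = -464*(-2080 - 34*(-1/151)) = -464*(-2080 + 34/151) = -464*(-314046/151) = 145717344/151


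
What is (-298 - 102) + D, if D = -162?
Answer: -562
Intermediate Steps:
(-298 - 102) + D = (-298 - 102) - 162 = -400 - 162 = -562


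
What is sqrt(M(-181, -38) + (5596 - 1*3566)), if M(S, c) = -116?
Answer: sqrt(1914) ≈ 43.749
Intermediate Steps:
sqrt(M(-181, -38) + (5596 - 1*3566)) = sqrt(-116 + (5596 - 1*3566)) = sqrt(-116 + (5596 - 3566)) = sqrt(-116 + 2030) = sqrt(1914)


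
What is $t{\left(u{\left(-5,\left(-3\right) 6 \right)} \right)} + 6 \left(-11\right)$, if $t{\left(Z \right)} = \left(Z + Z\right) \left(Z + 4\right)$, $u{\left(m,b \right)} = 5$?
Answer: $24$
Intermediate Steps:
$t{\left(Z \right)} = 2 Z \left(4 + Z\right)$
$t{\left(u{\left(-5,\left(-3\right) 6 \right)} \right)} + 6 \left(-11\right) = 2 \cdot 5 \left(4 + 5\right) + 6 \left(-11\right) = 2 \cdot 5 \cdot 9 - 66 = 90 - 66 = 24$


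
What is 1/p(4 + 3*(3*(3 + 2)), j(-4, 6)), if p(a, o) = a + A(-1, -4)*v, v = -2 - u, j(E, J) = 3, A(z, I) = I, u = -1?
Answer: 1/53 ≈ 0.018868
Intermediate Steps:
v = -1 (v = -2 - 1*(-1) = -2 + 1 = -1)
p(a, o) = 4 + a (p(a, o) = a - 4*(-1) = a + 4 = 4 + a)
1/p(4 + 3*(3*(3 + 2)), j(-4, 6)) = 1/(4 + (4 + 3*(3*(3 + 2)))) = 1/(4 + (4 + 3*(3*5))) = 1/(4 + (4 + 3*15)) = 1/(4 + (4 + 45)) = 1/(4 + 49) = 1/53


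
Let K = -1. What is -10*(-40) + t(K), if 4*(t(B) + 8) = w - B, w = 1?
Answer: 785/2 ≈ 392.50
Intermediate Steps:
t(B) = -31/4 - B/4 (t(B) = -8 + (1 - B)/4 = -8 + (¼ - B/4) = -31/4 - B/4)
-10*(-40) + t(K) = -10*(-40) + (-31/4 - ¼*(-1)) = 400 + (-31/4 + ¼) = 400 - 15/2 = 785/2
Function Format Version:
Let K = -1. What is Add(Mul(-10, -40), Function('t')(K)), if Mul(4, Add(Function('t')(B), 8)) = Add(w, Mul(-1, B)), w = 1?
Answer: Rational(785, 2) ≈ 392.50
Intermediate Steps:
Function('t')(B) = Add(Rational(-31, 4), Mul(Rational(-1, 4), B)) (Function('t')(B) = Add(-8, Mul(Rational(1, 4), Add(1, Mul(-1, B)))) = Add(-8, Add(Rational(1, 4), Mul(Rational(-1, 4), B))) = Add(Rational(-31, 4), Mul(Rational(-1, 4), B)))
Add(Mul(-10, -40), Function('t')(K)) = Add(Mul(-10, -40), Add(Rational(-31, 4), Mul(Rational(-1, 4), -1))) = Add(400, Add(Rational(-31, 4), Rational(1, 4))) = Add(400, Rational(-15, 2)) = Rational(785, 2)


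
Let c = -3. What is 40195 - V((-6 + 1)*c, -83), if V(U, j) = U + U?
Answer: 40165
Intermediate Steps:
V(U, j) = 2*U
40195 - V((-6 + 1)*c, -83) = 40195 - 2*(-6 + 1)*(-3) = 40195 - 2*(-5*(-3)) = 40195 - 2*15 = 40195 - 1*30 = 40195 - 30 = 40165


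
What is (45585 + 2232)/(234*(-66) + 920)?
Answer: -47817/14524 ≈ -3.2923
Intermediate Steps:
(45585 + 2232)/(234*(-66) + 920) = 47817/(-15444 + 920) = 47817/(-14524) = 47817*(-1/14524) = -47817/14524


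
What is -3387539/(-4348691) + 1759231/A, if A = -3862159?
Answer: 5432862220080/16795336083869 ≈ 0.32347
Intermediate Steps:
-3387539/(-4348691) + 1759231/A = -3387539/(-4348691) + 1759231/(-3862159) = -3387539*(-1/4348691) + 1759231*(-1/3862159) = 3387539/4348691 - 1759231/3862159 = 5432862220080/16795336083869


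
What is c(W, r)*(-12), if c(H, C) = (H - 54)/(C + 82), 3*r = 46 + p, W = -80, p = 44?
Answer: 201/14 ≈ 14.357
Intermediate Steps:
r = 30 (r = (46 + 44)/3 = (⅓)*90 = 30)
c(H, C) = (-54 + H)/(82 + C)
c(W, r)*(-12) = ((-54 - 80)/(82 + 30))*(-12) = (-134/112)*(-12) = ((1/112)*(-134))*(-12) = -67/56*(-12) = 201/14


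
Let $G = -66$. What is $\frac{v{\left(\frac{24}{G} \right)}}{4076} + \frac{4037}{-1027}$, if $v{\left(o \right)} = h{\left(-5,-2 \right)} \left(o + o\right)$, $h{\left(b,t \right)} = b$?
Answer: $- \frac{45240463}{11511643} \approx -3.93$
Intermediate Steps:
$v{\left(o \right)} = - 10 o$ ($v{\left(o \right)} = - 5 \left(o + o\right) = - 5 \cdot 2 o = - 10 o$)
$\frac{v{\left(\frac{24}{G} \right)}}{4076} + \frac{4037}{-1027} = \frac{\left(-10\right) \frac{24}{-66}}{4076} + \frac{4037}{-1027} = - 10 \cdot 24 \left(- \frac{1}{66}\right) \frac{1}{4076} + 4037 \left(- \frac{1}{1027}\right) = \left(-10\right) \left(- \frac{4}{11}\right) \frac{1}{4076} - \frac{4037}{1027} = \frac{40}{11} \cdot \frac{1}{4076} - \frac{4037}{1027} = \frac{10}{11209} - \frac{4037}{1027} = - \frac{45240463}{11511643}$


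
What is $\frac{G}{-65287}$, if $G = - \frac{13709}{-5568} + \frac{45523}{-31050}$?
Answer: $- \frac{28698731}{1881205732800} \approx -1.5256 \cdot 10^{-5}$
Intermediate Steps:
$G = \frac{28698731}{28814400}$ ($G = \left(-13709\right) \left(- \frac{1}{5568}\right) + 45523 \left(- \frac{1}{31050}\right) = \frac{13709}{5568} - \frac{45523}{31050} = \frac{28698731}{28814400} \approx 0.99599$)
$\frac{G}{-65287} = \frac{28698731}{28814400 \left(-65287\right)} = \frac{28698731}{28814400} \left(- \frac{1}{65287}\right) = - \frac{28698731}{1881205732800}$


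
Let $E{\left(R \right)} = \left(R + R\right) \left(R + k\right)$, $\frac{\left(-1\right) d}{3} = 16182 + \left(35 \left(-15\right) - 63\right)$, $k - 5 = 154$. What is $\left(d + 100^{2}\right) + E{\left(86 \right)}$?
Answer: $5358$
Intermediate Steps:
$k = 159$ ($k = 5 + 154 = 159$)
$d = -46782$ ($d = - 3 \left(16182 + \left(35 \left(-15\right) - 63\right)\right) = - 3 \left(16182 - 588\right) = \left(-3\right) 15594 = -46782$)
$E{\left(R \right)} = 2 R \left(159 + R\right)$ ($E{\left(R \right)} = \left(R + R\right) \left(R + 159\right) = 2 R \left(159 + R\right)$)
$\left(d + 100^{2}\right) + E{\left(86 \right)} = \left(-46782 + 100^{2}\right) + 2 \cdot 86 \left(159 + 86\right) = \left(-46782 + 10000\right) + 2 \cdot 86 \cdot 245 = -36782 + 42140 = 5358$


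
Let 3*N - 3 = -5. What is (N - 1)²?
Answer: 25/9 ≈ 2.7778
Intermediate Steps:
N = -⅔ (N = 1 + (⅓)*(-5) = 1 - 5/3 = -⅔ ≈ -0.66667)
(N - 1)² = (-⅔ - 1)² = (-5/3)² = 25/9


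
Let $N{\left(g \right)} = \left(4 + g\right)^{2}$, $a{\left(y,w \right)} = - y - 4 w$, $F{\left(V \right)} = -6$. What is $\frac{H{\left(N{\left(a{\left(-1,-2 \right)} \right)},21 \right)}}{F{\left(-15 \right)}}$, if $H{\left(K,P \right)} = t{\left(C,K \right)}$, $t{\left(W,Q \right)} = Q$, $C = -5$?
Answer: $- \frac{169}{6} \approx -28.167$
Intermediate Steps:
$H{\left(K,P \right)} = K$
$\frac{H{\left(N{\left(a{\left(-1,-2 \right)} \right)},21 \right)}}{F{\left(-15 \right)}} = \frac{\left(4 - -9\right)^{2}}{-6} = \left(4 + \left(1 + 8\right)\right)^{2} \left(- \frac{1}{6}\right) = \left(4 + 9\right)^{2} \left(- \frac{1}{6}\right) = 13^{2} \left(- \frac{1}{6}\right) = 169 \left(- \frac{1}{6}\right) = - \frac{169}{6}$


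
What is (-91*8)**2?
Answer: 529984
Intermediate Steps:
(-91*8)**2 = (-728)**2 = 529984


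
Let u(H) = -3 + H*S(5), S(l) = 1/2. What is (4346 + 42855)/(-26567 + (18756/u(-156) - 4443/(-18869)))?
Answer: -8015721021/4550917516 ≈ -1.7613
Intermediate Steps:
S(l) = ½
u(H) = -3 + H/2 (u(H) = -3 + H*(½) = -3 + H/2)
(4346 + 42855)/(-26567 + (18756/u(-156) - 4443/(-18869))) = (4346 + 42855)/(-26567 + (18756/(-3 + (½)*(-156)) - 4443/(-18869))) = 47201/(-26567 + (18756/(-3 - 78) - 4443*(-1/18869))) = 47201/(-26567 + (18756/(-81) + 4443/18869)) = 47201/(-26567 + (18756*(-1/81) + 4443/18869)) = 47201/(-26567 + (-2084/9 + 4443/18869)) = 47201/(-26567 - 39283009/169821) = 47201/(-4550917516/169821) = 47201*(-169821/4550917516) = -8015721021/4550917516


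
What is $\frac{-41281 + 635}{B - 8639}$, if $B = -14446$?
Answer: $\frac{40646}{23085} \approx 1.7607$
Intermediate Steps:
$\frac{-41281 + 635}{B - 8639} = \frac{-41281 + 635}{-14446 - 8639} = - \frac{40646}{-23085} = \left(-40646\right) \left(- \frac{1}{23085}\right) = \frac{40646}{23085}$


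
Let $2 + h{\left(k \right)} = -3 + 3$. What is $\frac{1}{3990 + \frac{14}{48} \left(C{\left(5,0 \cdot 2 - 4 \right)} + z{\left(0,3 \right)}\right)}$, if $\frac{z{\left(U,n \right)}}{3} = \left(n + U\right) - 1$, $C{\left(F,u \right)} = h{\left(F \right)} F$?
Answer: $\frac{6}{23933} \approx 0.0002507$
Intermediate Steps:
$h{\left(k \right)} = -2$ ($h{\left(k \right)} = -2 + \left(-3 + 3\right) = -2 + 0 = -2$)
$C{\left(F,u \right)} = - 2 F$
$z{\left(U,n \right)} = -3 + 3 U + 3 n$ ($z{\left(U,n \right)} = 3 \left(\left(n + U\right) - 1\right) = 3 \left(\left(U + n\right) - 1\right) = 3 \left(-1 + U + n\right) = -3 + 3 U + 3 n$)
$\frac{1}{3990 + \frac{14}{48} \left(C{\left(5,0 \cdot 2 - 4 \right)} + z{\left(0,3 \right)}\right)} = \frac{1}{3990 + \frac{14}{48} \left(\left(-2\right) 5 + \left(-3 + 3 \cdot 0 + 3 \cdot 3\right)\right)} = \frac{1}{3990 + 14 \cdot \frac{1}{48} \left(-10 + \left(-3 + 0 + 9\right)\right)} = \frac{1}{3990 + \frac{7 \left(-10 + 6\right)}{24}} = \frac{1}{3990 + \frac{7}{24} \left(-4\right)} = \frac{1}{3990 - \frac{7}{6}} = \frac{1}{\frac{23933}{6}} = \frac{6}{23933}$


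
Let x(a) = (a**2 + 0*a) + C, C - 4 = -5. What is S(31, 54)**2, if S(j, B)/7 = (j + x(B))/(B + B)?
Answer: 11812969/324 ≈ 36460.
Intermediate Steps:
C = -1 (C = 4 - 5 = -1)
x(a) = -1 + a**2 (x(a) = (a**2 + 0*a) - 1 = (a**2 + 0) - 1 = a**2 - 1 = -1 + a**2)
S(j, B) = 7*(-1 + j + B**2)/(2*B) (S(j, B) = 7*((j + (-1 + B**2))/(B + B)) = 7*((-1 + j + B**2)/((2*B))) = 7*((-1 + j + B**2)*(1/(2*B))) = 7*((-1 + j + B**2)/(2*B)) = 7*(-1 + j + B**2)/(2*B))
S(31, 54)**2 = ((7/2)*(-1 + 31 + 54**2)/54)**2 = ((7/2)*(1/54)*(-1 + 31 + 2916))**2 = ((7/2)*(1/54)*2946)**2 = (3437/18)**2 = 11812969/324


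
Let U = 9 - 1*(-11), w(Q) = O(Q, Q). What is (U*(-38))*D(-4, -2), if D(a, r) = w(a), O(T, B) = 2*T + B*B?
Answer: -6080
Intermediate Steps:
O(T, B) = B² + 2*T (O(T, B) = 2*T + B² = B² + 2*T)
w(Q) = Q² + 2*Q
D(a, r) = a*(2 + a)
U = 20 (U = 9 + 11 = 20)
(U*(-38))*D(-4, -2) = (20*(-38))*(-4*(2 - 4)) = -(-3040)*(-2) = -760*8 = -6080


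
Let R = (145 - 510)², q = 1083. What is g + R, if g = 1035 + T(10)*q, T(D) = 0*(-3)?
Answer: 134260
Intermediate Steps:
T(D) = 0
R = 133225 (R = (-365)² = 133225)
g = 1035 (g = 1035 + 0*1083 = 1035 + 0 = 1035)
g + R = 1035 + 133225 = 134260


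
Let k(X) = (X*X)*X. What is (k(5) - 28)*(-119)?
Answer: -11543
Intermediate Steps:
k(X) = X³ (k(X) = X²*X = X³)
(k(5) - 28)*(-119) = (5³ - 28)*(-119) = (125 - 28)*(-119) = 97*(-119) = -11543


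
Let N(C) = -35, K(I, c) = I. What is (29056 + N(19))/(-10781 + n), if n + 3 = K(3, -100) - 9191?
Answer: -29021/19972 ≈ -1.4531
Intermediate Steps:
n = -9191 (n = -3 + (3 - 9191) = -3 - 9188 = -9191)
(29056 + N(19))/(-10781 + n) = (29056 - 35)/(-10781 - 9191) = 29021/(-19972) = 29021*(-1/19972) = -29021/19972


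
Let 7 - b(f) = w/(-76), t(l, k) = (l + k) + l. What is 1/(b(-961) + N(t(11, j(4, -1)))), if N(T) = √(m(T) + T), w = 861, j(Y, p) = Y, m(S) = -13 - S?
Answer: 105868/2015537 - 5776*I*√13/2015537 ≈ 0.052526 - 0.010333*I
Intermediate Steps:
t(l, k) = k + 2*l (t(l, k) = (k + l) + l = k + 2*l)
N(T) = I*√13 (N(T) = √((-13 - T) + T) = √(-13) = I*√13)
b(f) = 1393/76 (b(f) = 7 - 861/(-76) = 7 - 861*(-1)/76 = 7 - 1*(-861/76) = 7 + 861/76 = 1393/76)
1/(b(-961) + N(t(11, j(4, -1)))) = 1/(1393/76 + I*√13)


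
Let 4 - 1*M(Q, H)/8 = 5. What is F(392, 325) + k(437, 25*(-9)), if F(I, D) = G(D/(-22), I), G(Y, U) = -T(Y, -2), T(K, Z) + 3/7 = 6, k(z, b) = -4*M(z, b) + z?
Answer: 3244/7 ≈ 463.43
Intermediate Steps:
M(Q, H) = -8 (M(Q, H) = 32 - 8*5 = 32 - 40 = -8)
k(z, b) = 32 + z (k(z, b) = -4*(-8) + z = 32 + z)
T(K, Z) = 39/7 (T(K, Z) = -3/7 + 6 = 39/7)
G(Y, U) = -39/7 (G(Y, U) = -1*39/7 = -39/7)
F(I, D) = -39/7
F(392, 325) + k(437, 25*(-9)) = -39/7 + (32 + 437) = -39/7 + 469 = 3244/7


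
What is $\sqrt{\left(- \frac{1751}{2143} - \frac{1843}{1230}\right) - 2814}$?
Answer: $\frac{i \sqrt{19567523455252710}}{2635890} \approx 53.069 i$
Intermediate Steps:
$\sqrt{\left(- \frac{1751}{2143} - \frac{1843}{1230}\right) - 2814} = \sqrt{- \frac{6103279}{2635890} - 2814} = \sqrt{- \frac{7423497739}{2635890}} = \frac{i \sqrt{19567523455252710}}{2635890}$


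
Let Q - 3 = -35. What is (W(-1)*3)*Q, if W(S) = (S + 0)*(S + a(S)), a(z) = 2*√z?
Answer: -96 + 192*I ≈ -96.0 + 192.0*I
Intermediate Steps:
Q = -32 (Q = 3 - 35 = -32)
W(S) = S*(S + 2*√S) (W(S) = (S + 0)*(S + 2*√S) = S*(S + 2*√S))
(W(-1)*3)*Q = (-(-1 + 2*√(-1))*3)*(-32) = (-(-1 + 2*I)*3)*(-32) = ((1 - 2*I)*3)*(-32) = (3 - 6*I)*(-32) = -96 + 192*I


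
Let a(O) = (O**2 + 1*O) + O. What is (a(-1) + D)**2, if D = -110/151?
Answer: 68121/22801 ≈ 2.9876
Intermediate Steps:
a(O) = O**2 + 2*O (a(O) = (O**2 + O) + O = (O + O**2) + O = O**2 + 2*O)
D = -110/151 (D = -110*1/151 = -110/151 ≈ -0.72848)
(a(-1) + D)**2 = (-(2 - 1) - 110/151)**2 = (-1*1 - 110/151)**2 = (-1 - 110/151)**2 = (-261/151)**2 = 68121/22801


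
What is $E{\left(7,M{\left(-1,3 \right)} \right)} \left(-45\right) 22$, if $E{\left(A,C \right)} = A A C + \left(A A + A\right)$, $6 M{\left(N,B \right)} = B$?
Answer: $-79695$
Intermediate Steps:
$M{\left(N,B \right)} = \frac{B}{6}$
$E{\left(A,C \right)} = A + A^{2} + C A^{2}$ ($E{\left(A,C \right)} = A^{2} C + \left(A^{2} + A\right) = C A^{2} + \left(A + A^{2}\right) = A + A^{2} + C A^{2}$)
$E{\left(7,M{\left(-1,3 \right)} \right)} \left(-45\right) 22 = 7 \left(1 + 7 + 7 \cdot \frac{1}{6} \cdot 3\right) \left(-45\right) 22 = 7 \left(1 + 7 + 7 \cdot \frac{1}{2}\right) \left(-45\right) 22 = 7 \left(1 + 7 + \frac{7}{2}\right) \left(-45\right) 22 = 7 \cdot \frac{23}{2} \left(-45\right) 22 = \frac{161}{2} \left(-45\right) 22 = \left(- \frac{7245}{2}\right) 22 = -79695$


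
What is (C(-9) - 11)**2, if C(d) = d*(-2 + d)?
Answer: 7744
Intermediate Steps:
(C(-9) - 11)**2 = (-9*(-2 - 9) - 11)**2 = (-9*(-11) - 11)**2 = (99 - 11)**2 = 88**2 = 7744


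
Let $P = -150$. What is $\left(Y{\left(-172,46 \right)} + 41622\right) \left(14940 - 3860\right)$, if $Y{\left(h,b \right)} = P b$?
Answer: $384719760$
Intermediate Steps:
$Y{\left(h,b \right)} = - 150 b$
$\left(Y{\left(-172,46 \right)} + 41622\right) \left(14940 - 3860\right) = \left(\left(-150\right) 46 + 41622\right) \left(14940 - 3860\right) = \left(-6900 + 41622\right) 11080 = 34722 \cdot 11080 = 384719760$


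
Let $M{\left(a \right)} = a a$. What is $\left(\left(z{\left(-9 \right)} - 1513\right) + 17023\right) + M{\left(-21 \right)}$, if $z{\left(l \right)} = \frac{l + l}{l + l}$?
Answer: $15952$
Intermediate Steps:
$M{\left(a \right)} = a^{2}$
$z{\left(l \right)} = 1$ ($z{\left(l \right)} = \frac{2 l}{2 l} = 2 l \frac{1}{2 l} = 1$)
$\left(\left(z{\left(-9 \right)} - 1513\right) + 17023\right) + M{\left(-21 \right)} = \left(\left(1 - 1513\right) + 17023\right) + \left(-21\right)^{2} = \left(\left(1 - 1513\right) + 17023\right) + 441 = \left(-1512 + 17023\right) + 441 = 15511 + 441 = 15952$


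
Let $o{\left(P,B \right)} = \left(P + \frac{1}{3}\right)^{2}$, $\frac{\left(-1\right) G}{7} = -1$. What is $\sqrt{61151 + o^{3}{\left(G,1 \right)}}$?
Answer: $\frac{\sqrt{157958983}}{27} \approx 465.49$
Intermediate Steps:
$G = 7$ ($G = \left(-7\right) \left(-1\right) = 7$)
$o{\left(P,B \right)} = \left(\frac{1}{3} + P\right)^{2}$ ($o{\left(P,B \right)} = \left(P + \frac{1}{3}\right)^{2} = \left(\frac{1}{3} + P\right)^{2}$)
$\sqrt{61151 + o^{3}{\left(G,1 \right)}} = \sqrt{61151 + \left(\frac{\left(1 + 3 \cdot 7\right)^{2}}{9}\right)^{3}} = \sqrt{61151 + \left(\frac{\left(1 + 21\right)^{2}}{9}\right)^{3}} = \sqrt{61151 + \left(\frac{22^{2}}{9}\right)^{3}} = \sqrt{61151 + \left(\frac{1}{9} \cdot 484\right)^{3}} = \sqrt{61151 + \left(\frac{484}{9}\right)^{3}} = \sqrt{61151 + \frac{113379904}{729}} = \sqrt{\frac{157958983}{729}} = \frac{\sqrt{157958983}}{27}$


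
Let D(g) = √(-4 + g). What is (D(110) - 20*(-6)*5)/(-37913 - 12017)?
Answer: -60/4993 - √106/49930 ≈ -0.012223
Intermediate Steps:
(D(110) - 20*(-6)*5)/(-37913 - 12017) = (√(-4 + 110) - 20*(-6)*5)/(-37913 - 12017) = (√106 + 120*5)/(-49930) = (√106 + 600)*(-1/49930) = (600 + √106)*(-1/49930) = -60/4993 - √106/49930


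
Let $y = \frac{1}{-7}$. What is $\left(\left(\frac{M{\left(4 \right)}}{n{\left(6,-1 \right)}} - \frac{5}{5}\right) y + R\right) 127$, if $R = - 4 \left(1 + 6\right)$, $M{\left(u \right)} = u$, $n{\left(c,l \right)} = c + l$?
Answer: $- \frac{124333}{35} \approx -3552.4$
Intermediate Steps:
$y = - \frac{1}{7} \approx -0.14286$
$R = -28$ ($R = \left(-4\right) 7 = -28$)
$\left(\left(\frac{M{\left(4 \right)}}{n{\left(6,-1 \right)}} - \frac{5}{5}\right) y + R\right) 127 = \left(\left(\frac{4}{6 - 1} - \frac{5}{5}\right) \left(- \frac{1}{7}\right) - 28\right) 127 = \left(\left(\frac{4}{5} - 1\right) \left(- \frac{1}{7}\right) - 28\right) 127 = \left(\left(- \frac{1}{5}\right) \left(- \frac{1}{7}\right) - 28\right) 127 = \left(\frac{1}{35} - 28\right) 127 = \left(- \frac{979}{35}\right) 127 = - \frac{124333}{35}$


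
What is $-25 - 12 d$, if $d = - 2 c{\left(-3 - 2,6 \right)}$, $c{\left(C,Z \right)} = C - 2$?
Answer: $-193$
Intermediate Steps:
$c{\left(C,Z \right)} = -2 + C$
$d = 14$ ($d = - 2 \left(-2 - 5\right) = \left(-2\right) \left(-7\right) = 14$)
$-25 - 12 d = -25 - 168 = -193$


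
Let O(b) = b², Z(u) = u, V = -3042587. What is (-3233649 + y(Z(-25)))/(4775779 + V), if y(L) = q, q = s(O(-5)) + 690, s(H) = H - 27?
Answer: -3232961/1733192 ≈ -1.8653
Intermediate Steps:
s(H) = -27 + H
q = 688 (q = (-27 + (-5)²) + 690 = (-27 + 25) + 690 = -2 + 690 = 688)
y(L) = 688
(-3233649 + y(Z(-25)))/(4775779 + V) = (-3233649 + 688)/(4775779 - 3042587) = -3232961/1733192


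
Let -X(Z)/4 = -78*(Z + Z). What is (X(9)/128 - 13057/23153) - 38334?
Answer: -7092354569/185224 ≈ -38291.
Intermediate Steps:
X(Z) = 624*Z (X(Z) = -(-312)*(Z + Z) = -(-312)*2*Z = -(-624)*Z = 624*Z)
(X(9)/128 - 13057/23153) - 38334 = ((624*9)/128 - 13057/23153) - 38334 = (5616*(1/128) - 13057*1/23153) - 38334 = (351/8 - 13057/23153) - 38334 = 8022247/185224 - 38334 = -7092354569/185224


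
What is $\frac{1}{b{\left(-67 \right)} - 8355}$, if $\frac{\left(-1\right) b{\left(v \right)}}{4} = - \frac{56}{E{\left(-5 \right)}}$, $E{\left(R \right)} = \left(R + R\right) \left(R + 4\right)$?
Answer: $- \frac{5}{41663} \approx -0.00012001$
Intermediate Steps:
$E{\left(R \right)} = 2 R \left(4 + R\right)$
$b{\left(v \right)} = \frac{112}{5}$ ($b{\left(v \right)} = - 4 \left(- \frac{56}{2 \left(-5\right) \left(4 - 5\right)}\right) = - 4 \left(- \frac{56}{2 \left(-5\right) \left(-1\right)}\right) = - 4 \left(- \frac{56}{10}\right) = - 4 \left(\left(-56\right) \frac{1}{10}\right) = \left(-4\right) \left(- \frac{28}{5}\right) = \frac{112}{5}$)
$\frac{1}{b{\left(-67 \right)} - 8355} = \frac{1}{\frac{112}{5} - 8355} = \frac{1}{- \frac{41663}{5}} = - \frac{5}{41663}$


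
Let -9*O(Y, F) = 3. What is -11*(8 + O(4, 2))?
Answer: -253/3 ≈ -84.333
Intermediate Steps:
O(Y, F) = -⅓ (O(Y, F) = -⅑*3 = -⅓)
-11*(8 + O(4, 2)) = -11*(8 - ⅓) = -11*23/3 = -253/3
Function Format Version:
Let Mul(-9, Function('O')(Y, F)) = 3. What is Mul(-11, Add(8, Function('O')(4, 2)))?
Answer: Rational(-253, 3) ≈ -84.333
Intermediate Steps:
Function('O')(Y, F) = Rational(-1, 3) (Function('O')(Y, F) = Mul(Rational(-1, 9), 3) = Rational(-1, 3))
Mul(-11, Add(8, Function('O')(4, 2))) = Mul(-11, Add(8, Rational(-1, 3))) = Mul(-11, Rational(23, 3)) = Rational(-253, 3)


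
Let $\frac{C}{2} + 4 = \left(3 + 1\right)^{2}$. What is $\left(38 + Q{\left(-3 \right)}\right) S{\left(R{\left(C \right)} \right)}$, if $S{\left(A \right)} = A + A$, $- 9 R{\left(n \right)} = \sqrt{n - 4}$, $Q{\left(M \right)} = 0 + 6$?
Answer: $- \frac{176 \sqrt{5}}{9} \approx -43.728$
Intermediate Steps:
$C = 24$ ($C = -8 + 2 \left(3 + 1\right)^{2} = -8 + 2 \cdot 4^{2} = -8 + 2 \cdot 16 = -8 + 32 = 24$)
$Q{\left(M \right)} = 6$
$R{\left(n \right)} = - \frac{\sqrt{-4 + n}}{9}$ ($R{\left(n \right)} = - \frac{\sqrt{n - 4}}{9} = - \frac{\sqrt{-4 + n}}{9}$)
$S{\left(A \right)} = 2 A$
$\left(38 + Q{\left(-3 \right)}\right) S{\left(R{\left(C \right)} \right)} = \left(38 + 6\right) 2 \left(- \frac{\sqrt{-4 + 24}}{9}\right) = 44 \cdot 2 \left(- \frac{\sqrt{20}}{9}\right) = 44 \cdot 2 \left(- \frac{2 \sqrt{5}}{9}\right) = 44 \left(- \frac{4 \sqrt{5}}{9}\right) = - \frac{176 \sqrt{5}}{9}$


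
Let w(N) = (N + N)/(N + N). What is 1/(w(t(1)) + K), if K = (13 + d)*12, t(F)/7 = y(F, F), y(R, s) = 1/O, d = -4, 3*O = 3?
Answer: 1/109 ≈ 0.0091743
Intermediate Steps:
O = 1 (O = (⅓)*3 = 1)
y(R, s) = 1 (y(R, s) = 1/1 = 1*1 = 1)
t(F) = 7 (t(F) = 7*1 = 7)
w(N) = 1 (w(N) = (2*N)/((2*N)) = (2*N)*(1/(2*N)) = 1)
K = 108 (K = (13 - 4)*12 = 9*12 = 108)
1/(w(t(1)) + K) = 1/(1 + 108) = 1/109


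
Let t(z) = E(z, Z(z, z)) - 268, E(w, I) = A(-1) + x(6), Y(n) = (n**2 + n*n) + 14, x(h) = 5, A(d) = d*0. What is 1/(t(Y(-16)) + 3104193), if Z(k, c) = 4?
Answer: 1/3103930 ≈ 3.2217e-7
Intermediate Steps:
A(d) = 0
Y(n) = 14 + 2*n**2 (Y(n) = (n**2 + n**2) + 14 = 2*n**2 + 14 = 14 + 2*n**2)
E(w, I) = 5 (E(w, I) = 0 + 5 = 5)
t(z) = -263 (t(z) = 5 - 268 = -263)
1/(t(Y(-16)) + 3104193) = 1/(-263 + 3104193) = 1/3103930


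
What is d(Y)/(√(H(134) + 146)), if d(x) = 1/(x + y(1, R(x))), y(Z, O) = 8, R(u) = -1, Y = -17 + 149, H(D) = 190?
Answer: √21/11760 ≈ 0.00038967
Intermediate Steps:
Y = 132
d(x) = 1/(8 + x) (d(x) = 1/(x + 8) = 1/(8 + x))
d(Y)/(√(H(134) + 146)) = 1/((8 + 132)*(√(190 + 146))) = 1/(140*(√336)) = 1/(140*((4*√21))) = (√21/84)/140 = √21/11760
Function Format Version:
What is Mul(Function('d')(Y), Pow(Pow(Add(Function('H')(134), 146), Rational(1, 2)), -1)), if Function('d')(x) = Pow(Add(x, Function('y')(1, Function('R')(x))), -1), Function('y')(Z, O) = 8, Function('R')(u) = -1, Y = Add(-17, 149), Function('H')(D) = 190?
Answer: Mul(Rational(1, 11760), Pow(21, Rational(1, 2))) ≈ 0.00038967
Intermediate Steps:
Y = 132
Function('d')(x) = Pow(Add(8, x), -1) (Function('d')(x) = Pow(Add(x, 8), -1) = Pow(Add(8, x), -1))
Mul(Function('d')(Y), Pow(Pow(Add(Function('H')(134), 146), Rational(1, 2)), -1)) = Mul(Pow(Add(8, 132), -1), Pow(Pow(Add(190, 146), Rational(1, 2)), -1)) = Mul(Pow(140, -1), Pow(Pow(336, Rational(1, 2)), -1)) = Mul(Rational(1, 140), Pow(Mul(4, Pow(21, Rational(1, 2))), -1)) = Mul(Rational(1, 140), Mul(Rational(1, 84), Pow(21, Rational(1, 2)))) = Mul(Rational(1, 11760), Pow(21, Rational(1, 2)))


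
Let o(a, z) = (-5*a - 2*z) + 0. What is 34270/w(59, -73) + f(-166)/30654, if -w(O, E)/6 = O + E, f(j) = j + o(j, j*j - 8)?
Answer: 29053897/71526 ≈ 406.20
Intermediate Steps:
o(a, z) = -5*a - 2*z
f(j) = 16 - 4*j - 2*j² (f(j) = j + (-5*j - 2*(j*j - 8)) = j + (-5*j - 2*(j² - 8)) = j + (-5*j - 2*(-8 + j²)) = j + (-5*j + (16 - 2*j²)) = j + (16 - 5*j - 2*j²) = 16 - 4*j - 2*j²)
w(O, E) = -6*E - 6*O (w(O, E) = -6*(O + E) = -6*(E + O) = -6*E - 6*O)
34270/w(59, -73) + f(-166)/30654 = 34270/(-6*(-73) - 6*59) + (16 - 4*(-166) - 2*(-166)²)/30654 = 34270/(438 - 354) + (16 + 664 - 2*27556)*(1/30654) = 34270/84 + (16 + 664 - 55112)*(1/30654) = 34270*(1/84) - 54432*1/30654 = 17135/42 - 3024/1703 = 29053897/71526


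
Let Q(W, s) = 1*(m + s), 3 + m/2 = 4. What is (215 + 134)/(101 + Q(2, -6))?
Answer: 349/97 ≈ 3.5979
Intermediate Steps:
m = 2 (m = -6 + 2*4 = -6 + 8 = 2)
Q(W, s) = 2 + s (Q(W, s) = 1*(2 + s) = 2 + s)
(215 + 134)/(101 + Q(2, -6)) = (215 + 134)/(101 + (2 - 6)) = 349/(101 - 4) = 349/97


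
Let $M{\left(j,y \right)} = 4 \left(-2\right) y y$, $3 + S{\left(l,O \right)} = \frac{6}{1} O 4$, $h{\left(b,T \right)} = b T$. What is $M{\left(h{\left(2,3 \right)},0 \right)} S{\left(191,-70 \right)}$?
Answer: $0$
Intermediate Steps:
$h{\left(b,T \right)} = T b$
$S{\left(l,O \right)} = -3 + 24 O$ ($S{\left(l,O \right)} = -3 + \frac{6}{1} O 4 = -3 + 6 \cdot 1 O 4 = -3 + 6 O 4 = -3 + 24 O$)
$M{\left(j,y \right)} = - 8 y^{2}$ ($M{\left(j,y \right)} = - 8 y y = - 8 y^{2}$)
$M{\left(h{\left(2,3 \right)},0 \right)} S{\left(191,-70 \right)} = - 8 \cdot 0^{2} \left(-3 + 24 \left(-70\right)\right) = \left(-8\right) 0 \left(-3 - 1680\right) = 0 \left(-1683\right) = 0$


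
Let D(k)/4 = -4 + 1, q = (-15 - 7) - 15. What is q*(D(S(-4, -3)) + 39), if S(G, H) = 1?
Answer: -999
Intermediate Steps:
q = -37 (q = -22 - 15 = -37)
D(k) = -12 (D(k) = 4*(-4 + 1) = 4*(-3) = -12)
q*(D(S(-4, -3)) + 39) = -37*(-12 + 39) = -37*27 = -999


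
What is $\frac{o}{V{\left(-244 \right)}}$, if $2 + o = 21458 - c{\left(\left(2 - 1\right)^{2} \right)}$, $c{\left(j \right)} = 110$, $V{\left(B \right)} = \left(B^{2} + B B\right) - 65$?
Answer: $\frac{21346}{119007} \approx 0.17937$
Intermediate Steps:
$V{\left(B \right)} = -65 + 2 B^{2}$ ($V{\left(B \right)} = \left(B^{2} + B^{2}\right) - 65 = 2 B^{2} - 65 = -65 + 2 B^{2}$)
$o = 21346$ ($o = -2 + \left(21458 - 110\right) = -2 + 21348 = 21346$)
$\frac{o}{V{\left(-244 \right)}} = \frac{21346}{-65 + 2 \left(-244\right)^{2}} = \frac{21346}{-65 + 2 \cdot 59536} = \frac{21346}{-65 + 119072} = \frac{21346}{119007}$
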